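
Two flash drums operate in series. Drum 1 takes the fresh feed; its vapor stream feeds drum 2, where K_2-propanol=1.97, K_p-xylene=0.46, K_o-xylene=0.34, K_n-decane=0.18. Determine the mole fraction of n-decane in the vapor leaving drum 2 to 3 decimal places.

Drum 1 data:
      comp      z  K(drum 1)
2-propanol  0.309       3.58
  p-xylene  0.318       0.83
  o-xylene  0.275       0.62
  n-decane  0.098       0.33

Drum 1:
Newton iteration, ψ₁⁰ = 0.5:
  ψ₁ = 0.500: g = 0.0613, g' = -0.563 → ψ₁ = 0.609
  ψ₁ = 0.609: g = 0.0030, g' = -0.515 → ψ₁ = 0.615
Converged at ψ₁ = 0.615.
Drum-1 compositions:
  2-propanol: x = 0.120, y = 0.428
  p-xylene: x = 0.355, y = 0.295
  o-xylene: x = 0.359, y = 0.222
  n-decane: x = 0.167, y = 0.055
Drum-2 feed = drum-1 vapor: z₂ = (0.4278, 0.2947, 0.2225, 0.0550).
Drum 2:
Let ψ₂ = V/F and solve Σ zᵢ(Kᵢ−1)/(1+ψ₂(Kᵢ−1)) = 0.
g(0) = ΣzᵢKᵢ − 1 = 0.064 and g(1) = 1 − Σzᵢ/Kᵢ = -0.818, so a root lies in (0, 1).
Newton–Raphson from ψ₂ = 0.5:
  ψ₂ = 0.500: g = -0.2341, g' = -0.666 → ψ₂ = 0.148
  ψ₂ = 0.148: g = -0.0243, g' = -0.576 → ψ₂ = 0.106
Converged at ψ₂ = 0.106.
  2-propanol: x = 0.388, y = 0.764
  p-xylene: x = 0.313, y = 0.144
  o-xylene: x = 0.239, y = 0.081
  n-decane: x = 0.060, y = 0.011

y_n-decane (drum 2) = 0.011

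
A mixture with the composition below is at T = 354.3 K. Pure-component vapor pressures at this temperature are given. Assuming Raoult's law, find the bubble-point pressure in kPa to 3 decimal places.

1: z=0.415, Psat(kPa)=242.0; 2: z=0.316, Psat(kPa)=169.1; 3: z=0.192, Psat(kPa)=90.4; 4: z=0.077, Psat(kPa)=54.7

Pbub = 175.434 kPa

At the bubble point ψ → 0, so ΣzᵢKᵢ = 1 with Kᵢ = Pᵢˢᵃᵗ/P ⇒ P = ΣzᵢPᵢˢᵃᵗ.
P = 0.415·242.0 + 0.316·169.1 + 0.192·90.4 + 0.077·54.7 = 175.434 kPa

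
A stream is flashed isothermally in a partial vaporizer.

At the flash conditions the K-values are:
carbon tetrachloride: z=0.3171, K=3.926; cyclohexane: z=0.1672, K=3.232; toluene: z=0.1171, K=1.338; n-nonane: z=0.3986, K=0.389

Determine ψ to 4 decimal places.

Rachford–Rice: g(ψ) = Σ zᵢ(Kᵢ−1)/(1+ψ(Kᵢ−1)) = 0.
g(0) = ΣzᵢKᵢ − 1 = 1.0971 and g(1) = 1 − Σzᵢ/Kᵢ = -0.2447, so a root lies in (0, 1).
Iterate (Newton) starting at ψ = 0.32:
  ψ = 0.3200: g = 0.42986, g' = -1.2484 → ψ = 0.6643
  ψ = 0.6643: g = 0.08786, g' = -0.8789 → ψ = 0.7643
  ψ = 0.7643: g = -0.00086, g' = -0.9052 → ψ = 0.7634
Converged at ψ = 0.7634.

ψ = 0.7634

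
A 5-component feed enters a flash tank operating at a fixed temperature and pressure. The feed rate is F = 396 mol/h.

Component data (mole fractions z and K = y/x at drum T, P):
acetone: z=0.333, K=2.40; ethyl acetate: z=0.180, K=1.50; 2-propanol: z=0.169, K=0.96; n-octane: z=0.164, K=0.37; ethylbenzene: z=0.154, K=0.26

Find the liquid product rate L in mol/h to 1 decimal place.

Rachford–Rice: g(ψ) = Σ zᵢ(Kᵢ−1)/(1+ψ(Kᵢ−1)) = 0.
Feasibility: ΣzᵢKᵢ = 1.332, Σzᵢ/Kᵢ = 1.470 — both > 1, two phases present.
Newton–Raphson from ψ = 0.5:
  ψ = 0.500: g = 0.0076, g' = -0.606 → ψ = 0.513
Converged at ψ = 0.513.
Then V = ψ·F = 0.5125·396 = 203.0 mol/h and L = F − V = 193.0 mol/h.

L = 193.0 mol/h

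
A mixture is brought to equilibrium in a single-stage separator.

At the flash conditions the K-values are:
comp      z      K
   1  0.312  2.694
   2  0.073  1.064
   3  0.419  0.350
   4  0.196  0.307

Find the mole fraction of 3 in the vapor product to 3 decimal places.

y_3 = 0.159

Rachford–Rice: g(ψ) = Σ zᵢ(Kᵢ−1)/(1+ψ(Kᵢ−1)) = 0.
Feasibility: ΣzᵢKᵢ = 1.125, Σzᵢ/Kᵢ = 2.020 — both > 1, two phases present.
Iterate (Newton) starting at ψ = 0.5:
  ψ = 0.500: g = -0.3206, g' = -0.872 → ψ = 0.132
  ψ = 0.132: g = -0.0110, g' = -0.924 → ψ = 0.120
Converged at ψ = 0.120.
Compositions from xᵢ = zᵢ/(1+ψ(Kᵢ−1)), yᵢ = Kᵢxᵢ:
  1: x = 0.259, y = 0.698
  2: x = 0.072, y = 0.077
  3: x = 0.455, y = 0.159
  4: x = 0.214, y = 0.066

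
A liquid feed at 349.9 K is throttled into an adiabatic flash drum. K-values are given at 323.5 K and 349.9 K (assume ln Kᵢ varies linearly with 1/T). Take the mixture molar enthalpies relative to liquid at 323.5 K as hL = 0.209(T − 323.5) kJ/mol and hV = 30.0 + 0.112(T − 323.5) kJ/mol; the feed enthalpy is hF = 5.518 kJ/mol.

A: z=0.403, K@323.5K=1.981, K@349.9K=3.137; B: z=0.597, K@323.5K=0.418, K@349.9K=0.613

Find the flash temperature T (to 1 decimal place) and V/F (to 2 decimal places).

Adiabatic flash: solve Rachford–Rice at each trial T, then check hF = ψ·hV(T) + (1−ψ)·hL(T).
  T = 323.5 K: K = (1.981, 0.418), RR gives ψ = 0.084, H_out = 2.516 kJ/mol
  T = 349.9 K: K = (3.137, 0.613), RR gives ψ = 0.762, H_out = 26.426 kJ/mol
  T = 336.7 K: K = (2.515, 0.510), RR gives ψ = 0.429, H_out = 15.066 kJ/mol
  T = 330.1 K: K = (2.238, 0.463), RR gives ψ = 0.268, H_out = 9.236 kJ/mol
  T = 326.8 K: K = (2.107, 0.440), RR gives ψ = 0.180, H_out = 6.037 kJ/mol
  T = 325.1 K: K = (2.041, 0.429), RR gives ψ = 0.132, H_out = 4.272 kJ/mol
Linear interpolation between T = 325.1 (H_out = 4.272) and T = 326.8 (H_out = 6.037) on hF = 5.518 gives T ≈ 326.3 K, at which ψ = 0.17.

T = 326.3 K, V/F = 0.17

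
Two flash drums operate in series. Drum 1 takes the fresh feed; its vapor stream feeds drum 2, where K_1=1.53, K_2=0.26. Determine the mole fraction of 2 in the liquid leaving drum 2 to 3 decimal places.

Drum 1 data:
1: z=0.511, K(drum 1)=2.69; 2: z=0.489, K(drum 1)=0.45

x_2 (drum 2) = 0.417

Drum 1:
Let ψ₁ = V/F and solve Σ zᵢ(Kᵢ−1)/(1+ψ₁(Kᵢ−1)) = 0.
Check two-phase: ΣzᵢKᵢ = 1.595 > 1 and Σzᵢ/Kᵢ = 1.277 > 1, so g(0) = 0.595 > 0 and g(1) = -0.277 < 0.
Binary case is linear: z₁(K₁−1)(1+ψ₁(K₂−1)) + z₂(K₂−1)(1+ψ₁(K₁−1)) = 0
⇒ ψ₁ = [z₁(K₁−1)+z₂(K₂−1)] / [−(K₁−1)(K₂−1)] = 0.5946/0.9295 = 0.640
Drum-1 compositions:
  1: x = 0.246, y = 0.660
  2: x = 0.754, y = 0.340
Drum-2 feed = drum-1 vapor: z₂ = (0.6605, 0.3395).
Drum 2:
Material balance + equilibrium reduce to Σ zᵢ(Kᵢ−1)/(1+ψ₂(Kᵢ−1)) = 0.
g(0) = ΣzᵢKᵢ − 1 = 0.099 and g(1) = 1 − Σzᵢ/Kᵢ = -0.737, so a root lies in (0, 1).
Newton–Raphson from ψ₂ = 0.5:
  ψ₂ = 0.500: g = -0.1221, g' = -0.584 → ψ₂ = 0.291
  ψ₂ = 0.291: g = -0.0170, g' = -0.441 → ψ₂ = 0.253
  ψ₂ = 0.253: g = -0.0003, g' = -0.426 → ψ₂ = 0.252
Converged at ψ₂ = 0.252.
  1: x = 0.583, y = 0.891
  2: x = 0.417, y = 0.109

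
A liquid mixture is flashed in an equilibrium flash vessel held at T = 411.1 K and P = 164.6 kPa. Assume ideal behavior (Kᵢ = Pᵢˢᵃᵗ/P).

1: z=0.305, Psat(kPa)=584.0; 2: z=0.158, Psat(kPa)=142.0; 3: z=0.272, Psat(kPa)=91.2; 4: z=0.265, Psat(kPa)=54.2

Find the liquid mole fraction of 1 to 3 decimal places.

x_1 = 0.158

Raoult's law: Kᵢ = Pᵢˢᵃᵗ/P = Pᵢˢᵃᵗ/164.6.
  K_1 = 584.0/164.6 = 3.54800, K_2 = 142.0/164.6 = 0.86270, K_3 = 91.2/164.6 = 0.55407, K_4 = 54.2/164.6 = 0.32928
Let ψ = V/F and solve Σ zᵢ(Kᵢ−1)/(1+ψ(Kᵢ−1)) = 0.
Check two-phase: ΣzᵢKᵢ = 1.456 > 1 and Σzᵢ/Kᵢ = 1.565 > 1, so g(0) = 0.456 > 0 and g(1) = -0.565 < 0.
Newton iteration, ψ⁰ = 0.5:
  ψ = 0.500: g = -0.1051, g' = -0.746 → ψ = 0.359
  ψ = 0.359: g = 0.0044, g' = -0.827 → ψ = 0.364
Converged at ψ = 0.364.
Compositions from xᵢ = zᵢ/(1+ψ(Kᵢ−1)), yᵢ = Kᵢxᵢ:
  1: x = 0.158, y = 0.561
  2: x = 0.166, y = 0.143
  3: x = 0.325, y = 0.180
  4: x = 0.351, y = 0.115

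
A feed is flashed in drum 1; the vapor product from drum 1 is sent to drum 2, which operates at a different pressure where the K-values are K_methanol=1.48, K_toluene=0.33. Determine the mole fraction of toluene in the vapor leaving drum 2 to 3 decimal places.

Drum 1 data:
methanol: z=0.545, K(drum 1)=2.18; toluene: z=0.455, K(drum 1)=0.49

y_toluene (drum 2) = 0.138

Drum 1:
Material balance + equilibrium reduce to Σ zᵢ(Kᵢ−1)/(1+ψ₁(Kᵢ−1)) = 0.
g(0) = ΣzᵢKᵢ − 1 = 0.411 and g(1) = 1 − Σzᵢ/Kᵢ = -0.179, so a root lies in (0, 1).
Binary case is linear: z₁(K₁−1)(1+ψ₁(K₂−1)) + z₂(K₂−1)(1+ψ₁(K₁−1)) = 0
⇒ ψ₁ = [z₁(K₁−1)+z₂(K₂−1)] / [−(K₁−1)(K₂−1)] = 0.4111/0.6018 = 0.683
Drum-1 compositions:
  methanol: x = 0.302, y = 0.658
  toluene: x = 0.698, y = 0.342
Drum-2 feed = drum-1 vapor: z₂ = (0.6579, 0.3421).
Drum 2:
Rachford–Rice: g(ψ₂) = Σ zᵢ(Kᵢ−1)/(1+ψ₂(Kᵢ−1)) = 0.
Feasibility: ΣzᵢKᵢ = 1.087, Σzᵢ/Kᵢ = 1.481 — both > 1, two phases present.
Binary case is linear: z₁(K₁−1)(1+ψ₂(K₂−1)) + z₂(K₂−1)(1+ψ₂(K₁−1)) = 0
⇒ ψ₂ = [z₁(K₁−1)+z₂(K₂−1)] / [−(K₁−1)(K₂−1)] = 0.0866/0.3216 = 0.269
  methanol: x = 0.583, y = 0.862
  toluene: x = 0.417, y = 0.138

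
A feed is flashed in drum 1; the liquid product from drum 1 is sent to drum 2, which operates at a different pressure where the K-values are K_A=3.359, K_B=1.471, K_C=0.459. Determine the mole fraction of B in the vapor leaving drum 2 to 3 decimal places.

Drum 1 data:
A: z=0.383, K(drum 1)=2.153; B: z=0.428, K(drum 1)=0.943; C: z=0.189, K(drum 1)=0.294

y_B (drum 2) = 0.468

Drum 1:
Rachford–Rice: g(ψ₁) = Σ zᵢ(Kᵢ−1)/(1+ψ₁(Kᵢ−1)) = 0.
g(0) = ΣzᵢKᵢ − 1 = 0.284 and g(1) = 1 − Σzᵢ/Kᵢ = -0.275, so a root lies in (0, 1).
Newton iteration, ψ₁⁰ = 0.5:
  ψ₁ = 0.500: g = 0.0488, g' = -0.431 → ψ₁ = 0.613
  ψ₁ = 0.613: g = -0.0018, g' = -0.469 → ψ₁ = 0.609
Converged at ψ₁ = 0.609.
Drum-1 compositions:
  A: x = 0.225, y = 0.484
  B: x = 0.443, y = 0.418
  C: x = 0.332, y = 0.097
Drum-2 feed = drum-1 liquid: z₂ = (0.2250, 0.4434, 0.3316).
Drum 2:
Material balance + equilibrium reduce to Σ zᵢ(Kᵢ−1)/(1+ψ₂(Kᵢ−1)) = 0.
g(0) = ΣzᵢKᵢ − 1 = 0.560 and g(1) = 1 − Σzᵢ/Kᵢ = -0.091, so a root lies in (0, 1).
Newton iteration, ψ₂⁰ = 0.5:
  ψ₂ = 0.500: g = 0.1666, g' = -0.510 → ψ₂ = 0.826
  ψ₂ = 0.826: g = 0.0058, g' = -0.512 → ψ₂ = 0.838
Converged at ψ₂ = 0.838.
  A: x = 0.076, y = 0.254
  B: x = 0.318, y = 0.468
  C: x = 0.606, y = 0.278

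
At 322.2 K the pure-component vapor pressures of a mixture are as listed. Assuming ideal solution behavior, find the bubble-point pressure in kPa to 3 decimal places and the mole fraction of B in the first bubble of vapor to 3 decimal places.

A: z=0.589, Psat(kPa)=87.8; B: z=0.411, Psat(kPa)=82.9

Pbub = 85.786 kPa, y_B = 0.397

At the bubble point ψ → 0, so ΣzᵢKᵢ = 1 with Kᵢ = Pᵢˢᵃᵗ/P ⇒ P = ΣzᵢPᵢˢᵃᵗ.
P = 0.589·87.8 + 0.411·82.9 = 85.786 kPa
yᵢ = zᵢPᵢˢᵃᵗ/P ⇒ y_B = 0.411·82.9/85.786 = 0.397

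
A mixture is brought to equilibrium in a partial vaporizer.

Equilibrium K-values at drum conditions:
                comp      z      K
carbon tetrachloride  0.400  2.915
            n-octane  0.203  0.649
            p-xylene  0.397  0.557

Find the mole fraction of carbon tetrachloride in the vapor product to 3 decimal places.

y_carbon tetrachloride = 0.518

Newton iteration, V/F⁰ = 0.5:
  V/F = 0.500: g = 0.0790, g' = -0.548 → V/F = 0.644
  V/F = 0.644: g = 0.0048, g' = -0.488 → V/F = 0.654
Converged at V/F = 0.654.
Compositions from xᵢ = zᵢ/(1+V/F(Kᵢ−1)), yᵢ = Kᵢxᵢ:
  carbon tetrachloride: x = 0.178, y = 0.518
  n-octane: x = 0.263, y = 0.171
  p-xylene: x = 0.559, y = 0.311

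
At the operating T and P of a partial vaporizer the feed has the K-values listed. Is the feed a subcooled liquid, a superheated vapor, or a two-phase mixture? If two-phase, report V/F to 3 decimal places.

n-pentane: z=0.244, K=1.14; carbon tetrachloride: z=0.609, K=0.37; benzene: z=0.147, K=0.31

subcooled liquid

ΣzᵢKᵢ = 0.549; Σzᵢ/Kᵢ = 2.334.
Since ΣzᵢKᵢ < 1 the mixture is below its bubble point — single liquid phase.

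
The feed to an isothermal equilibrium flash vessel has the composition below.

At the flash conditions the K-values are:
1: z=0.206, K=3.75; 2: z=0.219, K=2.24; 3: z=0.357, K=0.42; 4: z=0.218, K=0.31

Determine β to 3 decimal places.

β = 0.371

Material balance + equilibrium reduce to Σ zᵢ(Kᵢ−1)/(1+β(Kᵢ−1)) = 0.
Check two-phase: ΣzᵢKᵢ = 1.481 > 1 and Σzᵢ/Kᵢ = 1.706 > 1, so g(0) = 0.481 > 0 and g(1) = -0.706 < 0.
Newton iteration, β⁰ = 0.5:
  β = 0.500: g = -0.1151, g' = -0.885 → β = 0.370
  β = 0.370: g = 0.0014, g' = -0.923 → β = 0.371
Converged at β = 0.371.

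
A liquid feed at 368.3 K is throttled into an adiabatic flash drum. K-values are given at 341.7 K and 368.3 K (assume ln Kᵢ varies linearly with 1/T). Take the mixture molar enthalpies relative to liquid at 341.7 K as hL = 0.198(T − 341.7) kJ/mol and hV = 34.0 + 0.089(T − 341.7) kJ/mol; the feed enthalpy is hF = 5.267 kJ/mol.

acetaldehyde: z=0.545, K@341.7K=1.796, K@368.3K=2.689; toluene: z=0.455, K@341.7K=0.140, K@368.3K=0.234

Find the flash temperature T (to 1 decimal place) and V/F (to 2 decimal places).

Adiabatic flash: solve Rachford–Rice at each trial T, then check hF = ψ·hV(T) + (1−ψ)·hL(T).
  T = 341.7 K: K = (1.796, 0.140), RR gives ψ = 0.062, H_out = 2.112 kJ/mol
  T = 368.3 K: K = (2.689, 0.234), RR gives ψ = 0.442, H_out = 19.016 kJ/mol
  T = 355.0 K: K = (2.214, 0.183), RR gives ψ = 0.292, H_out = 12.143 kJ/mol
  T = 348.4 K: K = (2.000, 0.161), RR gives ψ = 0.194, H_out = 7.784 kJ/mol
  T = 345.0 K: K = (1.895, 0.150), RR gives ψ = 0.132, H_out = 5.110 kJ/mol
  T = 346.7 K: K = (1.947, 0.155), RR gives ψ = 0.164, H_out = 6.492 kJ/mol
Linear interpolation between T = 345.0 (H_out = 5.110) and T = 346.7 (H_out = 6.492) on hF = 5.267 gives T ≈ 345.2 K, at which ψ = 0.14.

T = 345.2 K, V/F = 0.14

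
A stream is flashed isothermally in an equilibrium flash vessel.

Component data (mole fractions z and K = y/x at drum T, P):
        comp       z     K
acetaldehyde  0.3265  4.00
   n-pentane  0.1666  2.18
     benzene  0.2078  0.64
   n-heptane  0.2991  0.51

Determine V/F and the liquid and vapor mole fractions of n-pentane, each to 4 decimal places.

Rachford–Rice: g(V/F) = Σ zᵢ(Kᵢ−1)/(1+V/F(Kᵢ−1)) = 0.
Feasibility: ΣzᵢKᵢ = 1.9547, Σzᵢ/Kᵢ = 1.0692 — both > 1, two phases present.
Newton iteration, V/F⁰ = 0.45:
  V/F = 0.4500: g = 0.26793, g' = -0.7876 → V/F = 0.7902
  V/F = 0.7902: g = 0.04863, g' = -0.5646 → V/F = 0.8763
  V/F = 0.8763: g = 0.00043, g' = -0.5572 → V/F = 0.8771
Converged at V/F = 0.8771.
Compositions from xᵢ = zᵢ/(1+V/F(Kᵢ−1)), yᵢ = Kᵢxᵢ:
  acetaldehyde: x = 0.0899, y = 0.3597
  n-pentane: x = 0.0819, y = 0.1785
  benzene: x = 0.3037, y = 0.1944
  n-heptane: x = 0.5245, y = 0.2675

V/F = 0.8771, x_n-pentane = 0.0819, y_n-pentane = 0.1785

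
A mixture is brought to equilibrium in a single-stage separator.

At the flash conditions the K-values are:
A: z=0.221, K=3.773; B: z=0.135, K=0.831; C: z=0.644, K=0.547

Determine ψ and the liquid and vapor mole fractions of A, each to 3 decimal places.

ψ = 0.262, x_A = 0.128, y_A = 0.483

Material balance + equilibrium reduce to Σ zᵢ(Kᵢ−1)/(1+ψ(Kᵢ−1)) = 0.
Check two-phase: ΣzᵢKᵢ = 1.298 > 1 and Σzᵢ/Kᵢ = 1.398 > 1, so g(0) = 0.298 > 0 and g(1) = -0.398 < 0.
Newton iteration, ψ⁰ = 0.62:
  ψ = 0.620: g = -0.2058, g' = -0.490 → ψ = 0.200
  ψ = 0.200: g = 0.0496, g' = -0.867 → ψ = 0.257
  ψ = 0.257: g = 0.0035, g' = -0.752 → ψ = 0.262
Converged at ψ = 0.262.
Compositions from xᵢ = zᵢ/(1+ψ(Kᵢ−1)), yᵢ = Kᵢxᵢ:
  A: x = 0.128, y = 0.483
  B: x = 0.141, y = 0.117
  C: x = 0.731, y = 0.400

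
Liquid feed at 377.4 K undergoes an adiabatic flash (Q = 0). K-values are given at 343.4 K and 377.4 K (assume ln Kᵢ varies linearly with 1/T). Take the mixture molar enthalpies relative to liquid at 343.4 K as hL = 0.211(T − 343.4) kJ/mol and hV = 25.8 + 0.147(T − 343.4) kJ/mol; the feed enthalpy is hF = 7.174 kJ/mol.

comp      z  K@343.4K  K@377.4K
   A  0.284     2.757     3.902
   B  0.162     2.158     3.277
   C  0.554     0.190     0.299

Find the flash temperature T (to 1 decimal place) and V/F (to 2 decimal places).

Adiabatic flash: solve Rachford–Rice at each trial T, then check hF = ψ·hV(T) + (1−ψ)·hL(T).
  T = 343.4 K: K = (2.757, 2.158, 0.190), RR gives ψ = 0.188, H_out = 4.846 kJ/mol
  T = 377.4 K: K = (3.902, 3.277, 0.299), RR gives ψ = 0.428, H_out = 17.277 kJ/mol
  T = 360.4 K: K = (3.307, 2.686, 0.241), RR gives ψ = 0.319, H_out = 11.472 kJ/mol
  T = 351.9 K: K = (3.026, 2.414, 0.215), RR gives ψ = 0.258, H_out = 8.309 kJ/mol
  T = 347.6 K: K = (2.888, 2.282, 0.202), RR gives ψ = 0.224, H_out = 6.603 kJ/mol
  T = 349.8 K: K = (2.959, 2.349, 0.208), RR gives ψ = 0.242, H_out = 7.486 kJ/mol
Linear interpolation between T = 347.6 (H_out = 6.603) and T = 349.8 (H_out = 7.486) on hF = 7.174 gives T ≈ 349.0 K, at which ψ = 0.24.

T = 349.0 K, V/F = 0.24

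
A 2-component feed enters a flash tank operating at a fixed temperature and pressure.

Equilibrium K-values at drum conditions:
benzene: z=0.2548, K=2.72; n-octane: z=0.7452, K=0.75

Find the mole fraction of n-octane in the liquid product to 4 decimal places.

x_n-octane = 0.8731

Binary case is linear: z₁(K₁−1)(1+ψ(K₂−1)) + z₂(K₂−1)(1+ψ(K₁−1)) = 0
⇒ ψ = [z₁(K₁−1)+z₂(K₂−1)] / [−(K₁−1)(K₂−1)] = 0.25196/0.43000 = 0.5859
Compositions from xᵢ = zᵢ/(1+ψ(Kᵢ−1)), yᵢ = Kᵢxᵢ:
  benzene: x = 0.1269, y = 0.3452
  n-octane: x = 0.8731, y = 0.6548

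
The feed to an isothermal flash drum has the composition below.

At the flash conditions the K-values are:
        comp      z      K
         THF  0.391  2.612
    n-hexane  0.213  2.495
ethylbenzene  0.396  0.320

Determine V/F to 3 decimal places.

Rachford–Rice: g(V/F) = Σ zᵢ(Kᵢ−1)/(1+V/F(Kᵢ−1)) = 0.
Check two-phase: ΣzᵢKᵢ = 1.679 > 1 and Σzᵢ/Kᵢ = 1.473 > 1, so g(0) = 0.679 > 0 and g(1) = -0.473 < 0.
Iterate (Newton) starting at V/F = 0.31:
  V/F = 0.310: g = 0.2967, g' = -0.968 → V/F = 0.616
  V/F = 0.616: g = 0.0182, g' = -0.927 → V/F = 0.636
Converged at V/F = 0.636.

V/F = 0.636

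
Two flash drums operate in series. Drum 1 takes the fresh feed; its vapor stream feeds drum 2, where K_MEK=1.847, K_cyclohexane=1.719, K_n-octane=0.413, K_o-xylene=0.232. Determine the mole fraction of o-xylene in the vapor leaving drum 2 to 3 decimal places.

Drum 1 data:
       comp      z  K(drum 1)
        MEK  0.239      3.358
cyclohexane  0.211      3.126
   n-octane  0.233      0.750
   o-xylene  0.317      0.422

Drum 1:
Newton–Raphson from ψ₁ = 0.5:
  ψ₁ = 0.500: g = 0.1518, g' = -0.732 → ψ₁ = 0.707
  ψ₁ = 0.707: g = 0.0098, g' = -0.663 → ψ₁ = 0.722
Converged at ψ₁ = 0.722.
Drum-1 compositions:
  MEK: x = 0.088, y = 0.297
  cyclohexane: x = 0.083, y = 0.260
  n-octane: x = 0.284, y = 0.213
  o-xylene: x = 0.544, y = 0.230
Drum-2 feed = drum-1 vapor: z₂ = (0.2970, 0.2602, 0.2132, 0.2296).
Drum 2:
Let ψ₂ = V/F and solve Σ zᵢ(Kᵢ−1)/(1+ψ₂(Kᵢ−1)) = 0.
Check two-phase: ΣzᵢKᵢ = 1.137 > 1 and Σzᵢ/Kᵢ = 1.818 > 1, so g(0) = 0.137 > 0 and g(1) = -0.818 < 0.
Newton iteration, ψ₂⁰ = 0.5:
  ψ₂ = 0.500: g = -0.1491, g' = -0.682 → ψ₂ = 0.281
  ψ₂ = 0.281: g = -0.0161, g' = -0.558 → ψ₂ = 0.253
  ψ₂ = 0.253: g = -0.0001, g' = -0.551 → ψ₂ = 0.252
Converged at ψ₂ = 0.252.
  MEK: x = 0.245, y = 0.452
  cyclohexane: x = 0.220, y = 0.379
  n-octane: x = 0.250, y = 0.103
  o-xylene: x = 0.285, y = 0.066

y_o-xylene (drum 2) = 0.066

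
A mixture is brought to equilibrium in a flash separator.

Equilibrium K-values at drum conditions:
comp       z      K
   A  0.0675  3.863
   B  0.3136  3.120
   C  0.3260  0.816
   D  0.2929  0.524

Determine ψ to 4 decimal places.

Let ψ = V/F and solve Σ zᵢ(Kᵢ−1)/(1+ψ(Kᵢ−1)) = 0.
g(0) = ΣzᵢKᵢ − 1 = 0.6587 and g(1) = 1 − Σzᵢ/Kᵢ = -0.0765, so a root lies in (0, 1).
Iterate (Newton) starting at ψ = 0.5:
  ψ = 0.5000: g = 0.15318, g' = -0.5534 → ψ = 0.7768
  ψ = 0.7768: g = 0.01992, g' = -0.4365 → ψ = 0.8224
  ψ = 0.8224: g = 0.00014, g' = -0.4310 → ψ = 0.8228
Converged at ψ = 0.8228.

ψ = 0.8228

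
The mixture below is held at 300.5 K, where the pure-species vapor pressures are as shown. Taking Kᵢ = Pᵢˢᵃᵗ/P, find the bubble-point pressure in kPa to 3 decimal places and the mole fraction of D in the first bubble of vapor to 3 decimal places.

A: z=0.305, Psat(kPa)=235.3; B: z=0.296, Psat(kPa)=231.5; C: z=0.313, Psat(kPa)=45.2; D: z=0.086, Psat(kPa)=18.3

At the bubble point ψ → 0, so ΣzᵢKᵢ = 1 with Kᵢ = Pᵢˢᵃᵗ/P ⇒ P = ΣzᵢPᵢˢᵃᵗ.
P = 0.305·235.3 + 0.296·231.5 + 0.313·45.2 + 0.086·18.3 = 156.012 kPa
yᵢ = zᵢPᵢˢᵃᵗ/P ⇒ y_D = 0.086·18.3/156.012 = 0.010

Pbub = 156.012 kPa, y_D = 0.010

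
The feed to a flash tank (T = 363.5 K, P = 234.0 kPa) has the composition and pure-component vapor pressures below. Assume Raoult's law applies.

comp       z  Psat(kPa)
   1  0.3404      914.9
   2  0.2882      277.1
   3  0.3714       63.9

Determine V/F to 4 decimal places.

Raoult's law: Kᵢ = Pᵢˢᵃᵗ/P = Pᵢˢᵃᵗ/234.0.
  K_1 = 914.9/234.0 = 3.909829, K_2 = 277.1/234.0 = 1.184188, K_3 = 63.9/234.0 = 0.273077
Rachford–Rice: g(V/F) = Σ zᵢ(Kᵢ−1)/(1+V/F(Kᵢ−1)) = 0.
Feasibility: ΣzᵢKᵢ = 1.7736, Σzᵢ/Kᵢ = 1.6905 — both > 1, two phases present.
Iterate (Newton) starting at V/F = 0.5:
  V/F = 0.5000: g = 0.02795, g' = -0.9708 → V/F = 0.5288
Converged at V/F = 0.5288.

V/F = 0.5288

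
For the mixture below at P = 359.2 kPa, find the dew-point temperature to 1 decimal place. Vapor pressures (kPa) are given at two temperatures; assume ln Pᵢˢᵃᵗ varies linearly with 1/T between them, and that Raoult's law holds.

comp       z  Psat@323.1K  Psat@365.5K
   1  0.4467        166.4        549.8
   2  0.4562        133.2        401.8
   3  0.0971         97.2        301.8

T = 357.1 K

Dew-point temperature: Σzᵢ·P/Pᵢˢᵃᵗ(T) = 1. Interpolate ln Pᵢˢᵃᵗ = aᵢ + bᵢ/T.
  T = 323.1 K: ΣzᵢP/Pᵢˢᵃᵗ = 2.5533
  T = 365.5 K: ΣzᵢP/Pᵢˢᵃᵗ = 0.8152
  T = 344.3 K: ΣzᵢP/Pᵢˢᵃᵗ = 1.3926
  T = 354.9 K: ΣzᵢP/Pᵢˢᵃᵗ = 1.0570
  T = 360.2 K: ΣzᵢP/Pᵢˢᵃᵗ = 0.9265
  T = 357.5 K: ΣzᵢP/Pᵢˢᵃᵗ = 0.9903
Interpolating between 354.9 K and 357.5 K gives T ≈ 357.1 K.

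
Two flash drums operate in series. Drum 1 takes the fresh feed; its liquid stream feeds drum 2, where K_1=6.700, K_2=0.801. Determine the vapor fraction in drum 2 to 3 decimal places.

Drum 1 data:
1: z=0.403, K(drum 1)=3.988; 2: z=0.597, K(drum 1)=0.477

V/F (drum 2) = 0.599

Drum 1:
Let ψ₁ = V/F and solve Σ zᵢ(Kᵢ−1)/(1+ψ₁(Kᵢ−1)) = 0.
Feasibility: ΣzᵢKᵢ = 1.892, Σzᵢ/Kᵢ = 1.353 — both > 1, two phases present.
Binary case is linear: z₁(K₁−1)(1+ψ₁(K₂−1)) + z₂(K₂−1)(1+ψ₁(K₁−1)) = 0
⇒ ψ₁ = [z₁(K₁−1)+z₂(K₂−1)] / [−(K₁−1)(K₂−1)] = 0.8919/1.5627 = 0.571
Drum-1 compositions:
  1: x = 0.149, y = 0.594
  2: x = 0.851, y = 0.406
Drum-2 feed = drum-1 liquid: z₂ = (0.1490, 0.8510).
Drum 2:
Material balance + equilibrium reduce to Σ zᵢ(Kᵢ−1)/(1+ψ₂(Kᵢ−1)) = 0.
Feasibility: ΣzᵢKᵢ = 1.680, Σzᵢ/Kᵢ = 1.085 — both > 1, two phases present.
Binary case is linear: z₁(K₁−1)(1+ψ₂(K₂−1)) + z₂(K₂−1)(1+ψ₂(K₁−1)) = 0
⇒ ψ₂ = [z₁(K₁−1)+z₂(K₂−1)] / [−(K₁−1)(K₂−1)] = 0.6797/1.1343 = 0.599
  1: x = 0.034, y = 0.226
  2: x = 0.966, y = 0.774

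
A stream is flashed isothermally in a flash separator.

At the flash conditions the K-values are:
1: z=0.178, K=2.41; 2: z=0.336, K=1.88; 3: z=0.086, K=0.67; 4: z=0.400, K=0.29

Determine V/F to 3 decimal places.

Rachford–Rice: g(V/F) = Σ zᵢ(Kᵢ−1)/(1+V/F(Kᵢ−1)) = 0.
Check two-phase: ΣzᵢKᵢ = 1.234 > 1 and Σzᵢ/Kᵢ = 1.760 > 1, so g(0) = 0.234 > 0 and g(1) = -0.760 < 0.
Newton iteration, V/F⁰ = 0.5:
  V/F = 0.500: g = -0.1218, g' = -0.745 → V/F = 0.337
  V/F = 0.337: g = -0.0068, g' = -0.678 → V/F = 0.327
Converged at V/F = 0.327.

V/F = 0.327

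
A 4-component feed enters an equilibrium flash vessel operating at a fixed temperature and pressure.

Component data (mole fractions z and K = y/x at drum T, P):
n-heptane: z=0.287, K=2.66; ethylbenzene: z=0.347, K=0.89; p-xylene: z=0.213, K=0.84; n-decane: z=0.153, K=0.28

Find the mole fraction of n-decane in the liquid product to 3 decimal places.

x_n-decane = 0.246

Material balance + equilibrium reduce to Σ zᵢ(Kᵢ−1)/(1+ψ(Kᵢ−1)) = 0.
Check two-phase: ΣzᵢKᵢ = 1.294 > 1 and Σzᵢ/Kᵢ = 1.298 > 1, so g(0) = 0.294 > 0 and g(1) = -0.298 < 0.
Newton–Raphson from ψ = 0.34:
  ψ = 0.340: g = 0.0830, g' = -0.473 → ψ = 0.515
  ψ = 0.515: g = 0.0039, g' = -0.441 → ψ = 0.524
Converged at ψ = 0.524.
Compositions from xᵢ = zᵢ/(1+ψ(Kᵢ−1)), yᵢ = Kᵢxᵢ:
  n-heptane: x = 0.153, y = 0.408
  ethylbenzene: x = 0.368, y = 0.328
  p-xylene: x = 0.233, y = 0.195
  n-decane: x = 0.246, y = 0.069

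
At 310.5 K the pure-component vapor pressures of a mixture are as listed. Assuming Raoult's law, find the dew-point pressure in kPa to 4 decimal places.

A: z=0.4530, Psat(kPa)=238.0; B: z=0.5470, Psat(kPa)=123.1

Pdew = 157.5572 kPa

At the dew point ψ → 1, so Σzᵢ/Kᵢ = 1 with Kᵢ = Pᵢˢᵃᵗ/P ⇒ 1/P = Σzᵢ/Pᵢˢᵃᵗ.
1/P = 0.4530/238.0 + 0.5470/123.1 = 0.0063469 ⇒ P = 157.5572 kPa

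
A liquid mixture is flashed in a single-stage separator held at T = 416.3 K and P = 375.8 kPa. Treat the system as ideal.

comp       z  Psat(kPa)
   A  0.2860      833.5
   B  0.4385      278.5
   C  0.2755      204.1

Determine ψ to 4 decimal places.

Raoult's law: Kᵢ = Pᵢˢᵃᵗ/P = Pᵢˢᵃᵗ/375.8.
  K_A = 833.5/375.8 = 2.217935, K_B = 278.5/375.8 = 0.741086, K_C = 204.1/375.8 = 0.543108
Let ψ = V/F and solve Σ zᵢ(Kᵢ−1)/(1+ψ(Kᵢ−1)) = 0.
Feasibility: ΣzᵢKᵢ = 1.1089, Σzᵢ/Kᵢ = 1.2279 — both > 1, two phases present.
Newton–Raphson from ψ = 0.5:
  ψ = 0.5000: g = -0.07707, g' = -0.2993 → ψ = 0.2425
  ψ = 0.2425: g = 0.00622, g' = -0.3590 → ψ = 0.2598
  ψ = 0.2598: g = 0.00006, g' = -0.3526 → ψ = 0.2600
Converged at ψ = 0.2600.

ψ = 0.2600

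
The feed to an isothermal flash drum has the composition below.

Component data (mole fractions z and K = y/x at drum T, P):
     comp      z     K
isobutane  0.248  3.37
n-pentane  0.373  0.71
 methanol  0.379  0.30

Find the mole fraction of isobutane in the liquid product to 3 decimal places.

x_isobutane = 0.176

Rachford–Rice: g(ψ) = Σ zᵢ(Kᵢ−1)/(1+ψ(Kᵢ−1)) = 0.
g(0) = ΣzᵢKᵢ − 1 = 0.214 and g(1) = 1 − Σzᵢ/Kᵢ = -0.862, so a root lies in (0, 1).
Iterate (Newton) starting at ψ = 0.5:
  ψ = 0.500: g = -0.2657, g' = -0.774 → ψ = 0.157
  ψ = 0.157: g = 0.0171, g' = -1.009 → ψ = 0.174
Converged at ψ = 0.174.
Compositions from xᵢ = zᵢ/(1+ψ(Kᵢ−1)), yᵢ = Kᵢxᵢ:
  isobutane: x = 0.176, y = 0.592
  n-pentane: x = 0.393, y = 0.279
  methanol: x = 0.432, y = 0.129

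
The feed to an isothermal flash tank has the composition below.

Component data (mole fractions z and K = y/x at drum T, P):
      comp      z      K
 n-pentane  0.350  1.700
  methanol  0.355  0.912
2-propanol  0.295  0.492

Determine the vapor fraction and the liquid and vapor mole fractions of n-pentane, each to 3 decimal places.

ψ = 0.272, x_n-pentane = 0.294, y_n-pentane = 0.500

Let ψ = V/F and solve Σ zᵢ(Kᵢ−1)/(1+ψ(Kᵢ−1)) = 0.
Check two-phase: ΣzᵢKᵢ = 1.064 > 1 and Σzᵢ/Kᵢ = 1.195 > 1, so g(0) = 0.064 > 0 and g(1) = -0.195 < 0.
Newton–Raphson from ψ = 0.5:
  ψ = 0.500: g = -0.0521, g' = -0.234 → ψ = 0.277
  ψ = 0.277: g = -0.0013, g' = -0.226 → ψ = 0.272
Converged at ψ = 0.272.
Compositions from xᵢ = zᵢ/(1+ψ(Kᵢ−1)), yᵢ = Kᵢxᵢ:
  n-pentane: x = 0.294, y = 0.500
  methanol: x = 0.364, y = 0.332
  2-propanol: x = 0.342, y = 0.168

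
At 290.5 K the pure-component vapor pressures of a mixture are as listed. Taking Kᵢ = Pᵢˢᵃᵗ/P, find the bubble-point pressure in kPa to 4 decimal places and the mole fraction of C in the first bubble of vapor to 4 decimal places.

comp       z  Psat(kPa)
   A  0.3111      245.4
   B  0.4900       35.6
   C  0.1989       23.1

At the bubble point ψ → 0, so ΣzᵢKᵢ = 1 with Kᵢ = Pᵢˢᵃᵗ/P ⇒ P = ΣzᵢPᵢˢᵃᵗ.
P = 0.3111·245.4 + 0.4900·35.6 + 0.1989·23.1 = 98.3825 kPa
yᵢ = zᵢPᵢˢᵃᵗ/P ⇒ y_C = 0.1989·23.1/98.3825 = 0.0467

Pbub = 98.3825 kPa, y_C = 0.0467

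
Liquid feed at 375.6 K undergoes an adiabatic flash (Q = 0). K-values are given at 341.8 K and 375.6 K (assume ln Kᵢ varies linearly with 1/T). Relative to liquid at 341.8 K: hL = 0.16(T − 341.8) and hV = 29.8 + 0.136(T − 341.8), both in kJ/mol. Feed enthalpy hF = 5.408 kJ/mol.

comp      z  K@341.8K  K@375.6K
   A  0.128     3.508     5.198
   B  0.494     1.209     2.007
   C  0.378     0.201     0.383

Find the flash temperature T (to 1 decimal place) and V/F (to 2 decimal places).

T = 343.6 K, V/F = 0.17

Adiabatic flash: solve Rachford–Rice at each trial T, then check hF = ψ·hV(T) + (1−ψ)·hL(T).
  T = 341.8 K: K = (3.508, 1.209, 0.201), RR gives ψ = 0.137, H_out = 4.089 kJ/mol
  T = 375.6 K: K = (5.198, 2.007, 0.383), RR gives ψ = 0.723, H_out = 26.366 kJ/mol
  T = 358.7 K: K = (4.310, 1.576, 0.282), RR gives ψ = 0.444, H_out = 15.740 kJ/mol
  T = 350.2 K: K = (3.896, 1.384, 0.239), RR gives ψ = 0.294, H_out = 10.040 kJ/mol
  T = 346.0 K: K = (3.699, 1.295, 0.219), RR gives ψ = 0.216, H_out = 7.090 kJ/mol
  T = 343.9 K: K = (3.603, 1.251, 0.210), RR gives ψ = 0.177, H_out = 5.593 kJ/mol
Linear interpolation between T = 341.8 (H_out = 4.089) and T = 343.9 (H_out = 5.593) on hF = 5.408 gives T ≈ 343.6 K, at which ψ = 0.17.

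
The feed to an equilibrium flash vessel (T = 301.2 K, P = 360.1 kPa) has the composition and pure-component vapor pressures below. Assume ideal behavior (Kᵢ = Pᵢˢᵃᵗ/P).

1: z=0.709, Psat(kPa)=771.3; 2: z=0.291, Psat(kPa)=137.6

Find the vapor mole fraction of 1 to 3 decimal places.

Raoult's law: Kᵢ = Pᵢˢᵃᵗ/P = Pᵢˢᵃᵗ/360.1.
  K_1 = 771.3/360.1 = 2.14191, K_2 = 137.6/360.1 = 0.38212
Rachford–Rice: g(β) = Σ zᵢ(Kᵢ−1)/(1+β(Kᵢ−1)) = 0.
g(0) = ΣzᵢKᵢ − 1 = 0.630 and g(1) = 1 − Σzᵢ/Kᵢ = -0.093, so a root lies in (0, 1).
Newton iteration, β⁰ = 0.5:
  β = 0.500: g = 0.2552, g' = -0.607 → β = 0.920
  β = 0.920: g = -0.0220, g' = -0.817 → β = 0.893
Converged at β = 0.893.
Compositions from xᵢ = zᵢ/(1+β(Kᵢ−1)), yᵢ = Kᵢxᵢ:
  1: x = 0.351, y = 0.752
  2: x = 0.649, y = 0.248

y_1 = 0.752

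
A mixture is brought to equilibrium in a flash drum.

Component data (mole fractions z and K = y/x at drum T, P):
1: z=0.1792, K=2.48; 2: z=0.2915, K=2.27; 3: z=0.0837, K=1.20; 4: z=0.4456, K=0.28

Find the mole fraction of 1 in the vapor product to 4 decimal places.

y_1 = 0.2867

Newton iteration, ψ⁰ = 0.49:
  ψ = 0.4900: g = -0.09855, g' = -0.8648 → ψ = 0.3760
  ψ = 0.3760: g = -0.00344, g' = -0.8146 → ψ = 0.3718
Converged at ψ = 0.3718.
Compositions from xᵢ = zᵢ/(1+ψ(Kᵢ−1)), yᵢ = Kᵢxᵢ:
  1: x = 0.1156, y = 0.2867
  2: x = 0.1980, y = 0.4495
  3: x = 0.0779, y = 0.0935
  4: x = 0.6085, y = 0.1704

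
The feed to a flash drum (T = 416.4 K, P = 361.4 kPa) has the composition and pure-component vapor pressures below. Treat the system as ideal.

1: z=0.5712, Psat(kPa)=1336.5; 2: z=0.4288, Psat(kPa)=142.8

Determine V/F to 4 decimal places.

V/F = 0.7854

Raoult's law: Kᵢ = Pᵢˢᵃᵗ/P = Pᵢˢᵃᵗ/361.4.
  K_1 = 1336.5/361.4 = 3.698118, K_2 = 142.8/361.4 = 0.395130
Material balance + equilibrium reduce to Σ zᵢ(Kᵢ−1)/(1+V/F(Kᵢ−1)) = 0.
Feasibility: ΣzᵢKᵢ = 2.2818, Σzᵢ/Kᵢ = 1.2397 — both > 1, two phases present.
Binary case is linear: z₁(K₁−1)(1+V/F(K₂−1)) + z₂(K₂−1)(1+V/F(K₁−1)) = 0
⇒ V/F = [z₁(K₁−1)+z₂(K₂−1)] / [−(K₁−1)(K₂−1)] = 1.28180/1.63201 = 0.7854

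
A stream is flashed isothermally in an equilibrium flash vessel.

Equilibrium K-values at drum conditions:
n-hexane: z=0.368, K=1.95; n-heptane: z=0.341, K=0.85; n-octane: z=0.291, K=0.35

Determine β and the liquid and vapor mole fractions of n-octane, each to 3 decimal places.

Iterate (Newton) starting at β = 0.36:
  β = 0.360: g = -0.0405, g' = -0.403 → β = 0.259
Converged at β = 0.259.
Compositions from xᵢ = zᵢ/(1+β(Kᵢ−1)), yᵢ = Kᵢxᵢ:
  n-hexane: x = 0.295, y = 0.576
  n-heptane: x = 0.355, y = 0.302
  n-octane: x = 0.350, y = 0.122

β = 0.259, x_n-octane = 0.350, y_n-octane = 0.122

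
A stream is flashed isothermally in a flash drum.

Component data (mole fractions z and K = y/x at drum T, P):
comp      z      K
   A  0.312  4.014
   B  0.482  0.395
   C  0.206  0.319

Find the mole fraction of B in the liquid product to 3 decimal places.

Rachford–Rice: g(β) = Σ zᵢ(Kᵢ−1)/(1+β(Kᵢ−1)) = 0.
Feasibility: ΣzᵢKᵢ = 1.508, Σzᵢ/Kᵢ = 1.944 — both > 1, two phases present.
Newton–Raphson from β = 0.49:
  β = 0.490: g = -0.2454, g' = -1.034 → β = 0.253
  β = 0.253: g = 0.0202, g' = -1.299 → β = 0.268
Converged at β = 0.268.
Compositions from xᵢ = zᵢ/(1+β(Kᵢ−1)), yᵢ = Kᵢxᵢ:
  A: x = 0.172, y = 0.692
  B: x = 0.575, y = 0.227
  C: x = 0.252, y = 0.080

x_B = 0.575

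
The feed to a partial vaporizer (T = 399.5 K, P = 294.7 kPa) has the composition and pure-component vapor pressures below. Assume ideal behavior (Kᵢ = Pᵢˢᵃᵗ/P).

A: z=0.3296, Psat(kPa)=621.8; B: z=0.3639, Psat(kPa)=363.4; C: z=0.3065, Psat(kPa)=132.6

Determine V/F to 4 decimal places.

V/F = 0.7120

Raoult's law: Kᵢ = Pᵢˢᵃᵗ/P = Pᵢˢᵃᵗ/294.7.
  K_A = 621.8/294.7 = 2.109942, K_B = 363.4/294.7 = 1.233118, K_C = 132.6/294.7 = 0.449949
Newton iteration, V/F⁰ = 0.7:
  V/F = 0.7000: g = 0.00466, g' = -0.3884 → V/F = 0.7120
Converged at V/F = 0.7120.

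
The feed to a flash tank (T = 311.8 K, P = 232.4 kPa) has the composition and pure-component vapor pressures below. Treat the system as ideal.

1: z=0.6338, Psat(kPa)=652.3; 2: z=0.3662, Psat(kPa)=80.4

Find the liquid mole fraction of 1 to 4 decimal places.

Raoult's law: Kᵢ = Pᵢˢᵃᵗ/P = Pᵢˢᵃᵗ/232.4.
  K_1 = 652.3/232.4 = 2.806799, K_2 = 80.4/232.4 = 0.345955
Material balance + equilibrium reduce to Σ zᵢ(Kᵢ−1)/(1+β(Kᵢ−1)) = 0.
g(0) = ΣzᵢKᵢ − 1 = 0.9056 and g(1) = 1 − Σzᵢ/Kᵢ = -0.2843, so a root lies in (0, 1).
Newton–Raphson from β = 0.5:
  β = 0.5000: g = 0.24574, g' = -0.9170 → β = 0.7680
  β = 0.7680: g = -0.00161, g' = -0.9954 → β = 0.7664
Converged at β = 0.7664.
Compositions from xᵢ = zᵢ/(1+β(Kᵢ−1)), yᵢ = Kᵢxᵢ:
  1: x = 0.2658, y = 0.7460
  2: x = 0.7342, y = 0.2540

x_1 = 0.2658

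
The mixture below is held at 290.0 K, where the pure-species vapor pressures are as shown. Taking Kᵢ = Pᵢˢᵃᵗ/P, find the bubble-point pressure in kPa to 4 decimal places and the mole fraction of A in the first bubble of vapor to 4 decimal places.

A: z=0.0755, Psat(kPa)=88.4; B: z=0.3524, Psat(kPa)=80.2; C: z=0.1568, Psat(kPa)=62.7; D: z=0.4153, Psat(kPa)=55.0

Pbub = 67.6095 kPa, y_A = 0.0987

At the bubble point ψ → 0, so ΣzᵢKᵢ = 1 with Kᵢ = Pᵢˢᵃᵗ/P ⇒ P = ΣzᵢPᵢˢᵃᵗ.
P = 0.0755·88.4 + 0.3524·80.2 + 0.1568·62.7 + 0.4153·55.0 = 67.6095 kPa
yᵢ = zᵢPᵢˢᵃᵗ/P ⇒ y_A = 0.0755·88.4/67.6095 = 0.0987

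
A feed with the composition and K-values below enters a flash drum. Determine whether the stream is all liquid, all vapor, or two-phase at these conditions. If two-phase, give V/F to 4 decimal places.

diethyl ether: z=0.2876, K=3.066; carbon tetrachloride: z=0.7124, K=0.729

ΣzᵢKᵢ = 1.4011; Σzᵢ/Kᵢ = 1.0710.
Both exceed 1, so a two-phase solution exists.
Rachford–Rice: g(ψ) = Σ zᵢ(Kᵢ−1)/(1+ψ(Kᵢ−1)) = 0.
Binary case is linear: z₁(K₁−1)(1+ψ(K₂−1)) + z₂(K₂−1)(1+ψ(K₁−1)) = 0
⇒ ψ = [z₁(K₁−1)+z₂(K₂−1)] / [−(K₁−1)(K₂−1)] = 0.40112/0.55989 = 0.7164

two-phase, V/F = 0.7164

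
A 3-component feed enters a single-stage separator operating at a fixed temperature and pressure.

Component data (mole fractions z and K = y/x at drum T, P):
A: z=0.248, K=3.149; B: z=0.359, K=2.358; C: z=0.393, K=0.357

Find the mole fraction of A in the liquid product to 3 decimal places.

Material balance + equilibrium reduce to Σ zᵢ(Kᵢ−1)/(1+V/F(Kᵢ−1)) = 0.
g(0) = ΣzᵢKᵢ − 1 = 0.768 and g(1) = 1 − Σzᵢ/Kᵢ = -0.332, so a root lies in (0, 1).
Iterate (Newton) starting at V/F = 0.5:
  V/F = 0.500: g = 0.1748, g' = -0.854 → V/F = 0.705
  V/F = 0.705: g = -0.0010, g' = -0.897 → V/F = 0.704
Converged at V/F = 0.704.
Compositions from xᵢ = zᵢ/(1+V/F(Kᵢ−1)), yᵢ = Kᵢxᵢ:
  A: x = 0.099, y = 0.311
  B: x = 0.184, y = 0.433
  C: x = 0.718, y = 0.256

x_A = 0.099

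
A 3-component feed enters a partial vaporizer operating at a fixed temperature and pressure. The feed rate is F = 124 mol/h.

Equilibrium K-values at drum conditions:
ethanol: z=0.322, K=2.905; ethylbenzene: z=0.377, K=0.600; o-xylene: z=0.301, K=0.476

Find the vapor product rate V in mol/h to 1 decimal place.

Rachford–Rice: g(ψ) = Σ zᵢ(Kᵢ−1)/(1+ψ(Kᵢ−1)) = 0.
Feasibility: ΣzᵢKᵢ = 1.305, Σzᵢ/Kᵢ = 1.372 — both > 1, two phases present.
Newton–Raphson from ψ = 0.38:
  ψ = 0.380: g = -0.0189, g' = -0.606 → ψ = 0.349
Converged at ψ = 0.349.
Then V = ψ·F = 0.3493·124 = 43.3 mol/h and L = F − V = 80.7 mol/h.

V = 43.3 mol/h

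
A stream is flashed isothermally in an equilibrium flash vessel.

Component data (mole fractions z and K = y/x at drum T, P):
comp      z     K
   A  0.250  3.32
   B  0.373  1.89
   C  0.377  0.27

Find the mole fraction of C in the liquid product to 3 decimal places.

Newton iteration, V/F⁰ = 0.5:
  V/F = 0.500: g = 0.0649, g' = -0.928 → V/F = 0.570
  V/F = 0.570: g = -0.0012, g' = -0.969 → V/F = 0.569
Converged at V/F = 0.569.
Compositions from xᵢ = zᵢ/(1+V/F(Kᵢ−1)), yᵢ = Kᵢxᵢ:
  A: x = 0.108, y = 0.358
  B: x = 0.248, y = 0.468
  C: x = 0.645, y = 0.174

x_C = 0.645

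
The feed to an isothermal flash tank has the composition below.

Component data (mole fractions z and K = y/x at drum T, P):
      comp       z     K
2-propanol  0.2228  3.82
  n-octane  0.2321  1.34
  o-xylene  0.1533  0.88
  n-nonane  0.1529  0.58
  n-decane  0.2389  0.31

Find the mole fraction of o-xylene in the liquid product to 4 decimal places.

x_o-xylene = 0.1623

Newton–Raphson from ψ = 0.5:
  ψ = 0.5000: g = -0.02437, g' = -0.6355 → ψ = 0.4616
  ψ = 0.4616: g = 0.00013, g' = -0.6433 → ψ = 0.4618
Converged at ψ = 0.4618.
Compositions from xᵢ = zᵢ/(1+ψ(Kᵢ−1)), yᵢ = Kᵢxᵢ:
  2-propanol: x = 0.0968, y = 0.3697
  n-octane: x = 0.2006, y = 0.2688
  o-xylene: x = 0.1623, y = 0.1428
  n-nonane: x = 0.1897, y = 0.1100
  n-decane: x = 0.3506, y = 0.1087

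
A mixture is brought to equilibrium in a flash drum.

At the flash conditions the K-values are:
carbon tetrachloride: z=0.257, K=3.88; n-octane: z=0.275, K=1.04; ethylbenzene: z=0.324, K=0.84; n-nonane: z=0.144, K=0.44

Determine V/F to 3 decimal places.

Material balance + equilibrium reduce to Σ zᵢ(Kᵢ−1)/(1+V/F(Kᵢ−1)) = 0.
g(0) = ΣzᵢKᵢ − 1 = 0.619 and g(1) = 1 − Σzᵢ/Kᵢ = -0.044, so a root lies in (0, 1).
Newton–Raphson from V/F = 0.5:
  V/F = 0.500: g = 0.1458, g' = -0.455 → V/F = 0.820
  V/F = 0.820: g = 0.0220, g' = -0.354 → V/F = 0.882
Converged at V/F = 0.882.

V/F = 0.882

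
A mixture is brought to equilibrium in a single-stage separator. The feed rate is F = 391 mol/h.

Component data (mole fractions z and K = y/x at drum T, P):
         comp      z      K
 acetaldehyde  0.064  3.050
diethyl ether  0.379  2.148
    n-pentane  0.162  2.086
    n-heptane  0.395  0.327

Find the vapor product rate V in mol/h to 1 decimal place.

V = 223.3 mol/h

Rachford–Rice: g(ψ) = Σ zᵢ(Kᵢ−1)/(1+ψ(Kᵢ−1)) = 0.
Check two-phase: ΣzᵢKᵢ = 1.476 > 1 and Σzᵢ/Kᵢ = 1.483 > 1, so g(0) = 0.476 > 0 and g(1) = -0.483 < 0.
Iterate (Newton) starting at ψ = 0.37:
  ψ = 0.370: g = 0.1515, g' = -0.747 → ψ = 0.573
  ψ = 0.573: g = -0.0012, g' = -0.785 → ψ = 0.571
Converged at ψ = 0.571.
Then V = ψ·F = 0.5711·391 = 223.3 mol/h and L = F − V = 167.7 mol/h.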